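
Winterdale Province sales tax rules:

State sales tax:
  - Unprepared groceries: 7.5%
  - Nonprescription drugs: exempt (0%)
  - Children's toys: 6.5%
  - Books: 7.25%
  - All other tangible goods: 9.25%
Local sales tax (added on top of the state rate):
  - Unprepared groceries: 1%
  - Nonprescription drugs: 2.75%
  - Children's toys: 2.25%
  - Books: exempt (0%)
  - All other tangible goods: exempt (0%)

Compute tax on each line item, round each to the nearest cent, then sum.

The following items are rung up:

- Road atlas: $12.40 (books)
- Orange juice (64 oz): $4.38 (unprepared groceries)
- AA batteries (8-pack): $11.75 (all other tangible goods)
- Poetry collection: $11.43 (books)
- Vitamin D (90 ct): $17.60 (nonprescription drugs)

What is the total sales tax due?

$3.67

Road atlas $12.40: books → 7.25% + 0% local = 7.25% → $0.90
Orange juice (64 oz) $4.38: unprepared groceries → 7.5% + 1% local = 8.5% → $0.37
AA batteries (8-pack) $11.75: all other tangible goods → 9.25% + 0% local = 9.25% → $1.09
Poetry collection $11.43: books → 7.25% + 0% local = 7.25% → $0.83
Vitamin D (90 ct) $17.60: nonprescription drugs → 0% + 2.75% local = 2.75% → $0.48
Total tax = $0.90 + $0.37 + $1.09 + $0.83 + $0.48 = $3.67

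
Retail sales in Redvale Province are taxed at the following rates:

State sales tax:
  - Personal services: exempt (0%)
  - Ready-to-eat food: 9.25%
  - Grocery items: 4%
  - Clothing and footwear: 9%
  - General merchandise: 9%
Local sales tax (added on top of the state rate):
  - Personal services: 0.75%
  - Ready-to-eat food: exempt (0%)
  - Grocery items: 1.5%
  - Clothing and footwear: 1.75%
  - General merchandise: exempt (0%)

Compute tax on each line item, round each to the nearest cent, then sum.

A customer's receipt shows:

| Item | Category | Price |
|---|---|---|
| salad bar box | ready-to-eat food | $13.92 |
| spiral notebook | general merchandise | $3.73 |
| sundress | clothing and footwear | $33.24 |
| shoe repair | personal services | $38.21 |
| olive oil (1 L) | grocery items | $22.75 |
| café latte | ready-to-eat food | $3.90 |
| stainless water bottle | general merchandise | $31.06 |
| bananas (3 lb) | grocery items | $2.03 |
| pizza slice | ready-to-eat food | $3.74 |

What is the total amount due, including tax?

$162.94

Salad bar box $13.92: ready-to-eat food → 9.25% + 0% local = 9.25% → $1.29
Spiral notebook $3.73: general merchandise → 9% + 0% local = 9% → $0.34
Sundress $33.24: clothing and footwear → 9% + 1.75% local = 10.75% → $3.57
Shoe repair $38.21: personal services → 0% + 0.75% local = 0.75% → $0.29
Olive oil (1 L) $22.75: grocery items → 4% + 1.5% local = 5.5% → $1.25
Café latte $3.90: ready-to-eat food → 9.25% + 0% local = 9.25% → $0.36
Stainless water bottle $31.06: general merchandise → 9% + 0% local = 9% → $2.80
Bananas (3 lb) $2.03: grocery items → 4% + 1.5% local = 5.5% → $0.11
Pizza slice $3.74: ready-to-eat food → 9.25% + 0% local = 9.25% → $0.35
Subtotal = $152.58; tax = $10.36; total due = $162.94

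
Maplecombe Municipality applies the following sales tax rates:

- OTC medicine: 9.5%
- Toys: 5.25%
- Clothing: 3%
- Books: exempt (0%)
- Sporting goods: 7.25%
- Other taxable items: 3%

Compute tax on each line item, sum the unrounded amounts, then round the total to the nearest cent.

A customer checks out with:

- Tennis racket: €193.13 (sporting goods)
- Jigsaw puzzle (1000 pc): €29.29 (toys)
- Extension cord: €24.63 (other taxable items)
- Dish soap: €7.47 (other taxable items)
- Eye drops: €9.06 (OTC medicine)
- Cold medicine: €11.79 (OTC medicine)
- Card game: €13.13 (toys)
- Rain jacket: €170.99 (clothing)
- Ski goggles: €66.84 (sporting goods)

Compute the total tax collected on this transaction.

Tennis racket €193.13: sporting goods → 7.25% → €14.001925
Jigsaw puzzle (1000 pc) €29.29: toys → 5.25% → €1.537725
Extension cord €24.63: other taxable items → 3% → €0.7389
Dish soap €7.47: other taxable items → 3% → €0.2241
Eye drops €9.06: OTC medicine → 9.5% → €0.8607
Cold medicine €11.79: OTC medicine → 9.5% → €1.12005
Card game €13.13: toys → 5.25% → €0.689325
Rain jacket €170.99: clothing → 3% → €5.1297
Ski goggles €66.84: sporting goods → 7.25% → €4.8459
Unrounded tax sum = €29.148325 → €29.15

€29.15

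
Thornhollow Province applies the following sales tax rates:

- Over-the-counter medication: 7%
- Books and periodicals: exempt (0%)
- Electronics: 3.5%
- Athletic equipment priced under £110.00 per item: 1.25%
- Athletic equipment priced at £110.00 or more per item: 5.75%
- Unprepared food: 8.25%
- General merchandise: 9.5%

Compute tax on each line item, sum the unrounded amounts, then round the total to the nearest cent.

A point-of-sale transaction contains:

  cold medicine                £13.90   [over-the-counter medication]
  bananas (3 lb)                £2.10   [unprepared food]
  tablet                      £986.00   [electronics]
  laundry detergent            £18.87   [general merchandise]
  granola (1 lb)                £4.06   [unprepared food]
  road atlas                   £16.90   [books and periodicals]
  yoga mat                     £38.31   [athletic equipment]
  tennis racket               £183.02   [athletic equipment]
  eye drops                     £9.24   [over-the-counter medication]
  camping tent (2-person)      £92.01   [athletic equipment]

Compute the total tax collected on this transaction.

£50.58

Cold medicine £13.90: over-the-counter medication → 7% → £0.973
Bananas (3 lb) £2.10: unprepared food → 8.25% → £0.17325
Tablet £986.00: electronics → 3.5% → £34.51
Laundry detergent £18.87: general merchandise → 9.5% → £1.79265
Granola (1 lb) £4.06: unprepared food → 8.25% → £0.33495
Road atlas £16.90: books and periodicals → 0% → £0.00
Yoga mat £38.31: athletic equipment, under £110.00 → 1.25% → £0.478875
Tennis racket £183.02: athletic equipment, £110.00 or more → 5.75% → £10.52365
Eye drops £9.24: over-the-counter medication → 7% → £0.6468
Camping tent (2-person) £92.01: athletic equipment, under £110.00 → 1.25% → £1.150125
Unrounded tax sum = £50.5833 → £50.58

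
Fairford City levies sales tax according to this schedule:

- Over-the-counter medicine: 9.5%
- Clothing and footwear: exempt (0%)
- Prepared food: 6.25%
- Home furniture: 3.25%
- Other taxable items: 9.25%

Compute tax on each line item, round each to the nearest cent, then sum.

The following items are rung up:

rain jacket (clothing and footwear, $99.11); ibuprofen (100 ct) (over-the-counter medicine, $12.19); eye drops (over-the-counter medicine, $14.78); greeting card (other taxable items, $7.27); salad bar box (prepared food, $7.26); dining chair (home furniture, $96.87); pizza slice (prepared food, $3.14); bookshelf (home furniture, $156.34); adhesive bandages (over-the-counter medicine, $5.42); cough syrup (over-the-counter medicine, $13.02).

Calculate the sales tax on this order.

Rain jacket $99.11: clothing and footwear → 0% → $0.00
Ibuprofen (100 ct) $12.19: over-the-counter medicine → 9.5% → $1.16
Eye drops $14.78: over-the-counter medicine → 9.5% → $1.40
Greeting card $7.27: other taxable items → 9.25% → $0.67
Salad bar box $7.26: prepared food → 6.25% → $0.45
Dining chair $96.87: home furniture → 3.25% → $3.15
Pizza slice $3.14: prepared food → 6.25% → $0.20
Bookshelf $156.34: home furniture → 3.25% → $5.08
Adhesive bandages $5.42: over-the-counter medicine → 9.5% → $0.51
Cough syrup $13.02: over-the-counter medicine → 9.5% → $1.24
Total tax = $1.16 + $1.40 + $0.67 + $0.45 + $3.15 + $0.20 + $5.08 + $0.51 + $1.24 = $13.86

$13.86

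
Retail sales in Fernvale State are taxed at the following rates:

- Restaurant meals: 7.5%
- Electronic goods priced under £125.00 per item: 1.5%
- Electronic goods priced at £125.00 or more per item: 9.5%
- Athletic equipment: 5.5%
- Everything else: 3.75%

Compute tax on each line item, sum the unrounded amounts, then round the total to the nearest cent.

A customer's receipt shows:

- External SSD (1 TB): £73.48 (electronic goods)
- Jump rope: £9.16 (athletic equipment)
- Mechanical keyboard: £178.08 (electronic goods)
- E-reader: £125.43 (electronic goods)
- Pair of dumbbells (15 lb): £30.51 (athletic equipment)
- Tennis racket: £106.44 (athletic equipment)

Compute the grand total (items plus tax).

£561.07

External SSD (1 TB) £73.48: electronic goods, under £125.00 → 1.5% → £1.1022
Jump rope £9.16: athletic equipment → 5.5% → £0.5038
Mechanical keyboard £178.08: electronic goods, £125.00 or more → 9.5% → £16.9176
E-reader £125.43: electronic goods, £125.00 or more → 9.5% → £11.91585
Pair of dumbbells (15 lb) £30.51: athletic equipment → 5.5% → £1.67805
Tennis racket £106.44: athletic equipment → 5.5% → £5.8542
Subtotal = £523.10; unrounded tax = £37.9717 → £37.97; total due = £561.07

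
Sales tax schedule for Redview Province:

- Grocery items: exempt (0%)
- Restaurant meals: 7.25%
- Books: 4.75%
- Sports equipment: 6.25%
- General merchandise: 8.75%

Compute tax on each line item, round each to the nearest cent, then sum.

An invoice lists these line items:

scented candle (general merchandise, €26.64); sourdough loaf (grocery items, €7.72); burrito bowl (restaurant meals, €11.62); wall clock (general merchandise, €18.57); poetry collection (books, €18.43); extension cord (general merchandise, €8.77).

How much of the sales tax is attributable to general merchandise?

€4.72

Scented candle €26.64: general merchandise → 8.75% → €2.33
Wall clock €18.57: general merchandise → 8.75% → €1.62
Extension cord €8.77: general merchandise → 8.75% → €0.77
Tax on general merchandise = €2.33 + €1.62 + €0.77 = €4.72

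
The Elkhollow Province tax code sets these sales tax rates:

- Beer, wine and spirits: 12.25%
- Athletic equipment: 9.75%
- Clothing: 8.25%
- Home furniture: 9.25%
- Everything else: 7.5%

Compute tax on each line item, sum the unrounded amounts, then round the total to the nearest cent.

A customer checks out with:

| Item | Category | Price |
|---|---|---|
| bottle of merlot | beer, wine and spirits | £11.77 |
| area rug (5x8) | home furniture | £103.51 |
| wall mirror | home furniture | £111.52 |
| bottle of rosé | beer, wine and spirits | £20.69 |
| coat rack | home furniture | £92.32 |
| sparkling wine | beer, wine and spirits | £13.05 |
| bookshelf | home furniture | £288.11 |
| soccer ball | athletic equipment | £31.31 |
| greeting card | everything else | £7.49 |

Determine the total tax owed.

£64.27

Bottle of merlot £11.77: beer, wine and spirits → 12.25% → £1.441825
Area rug (5x8) £103.51: home furniture → 9.25% → £9.574675
Wall mirror £111.52: home furniture → 9.25% → £10.3156
Bottle of rosé £20.69: beer, wine and spirits → 12.25% → £2.534525
Coat rack £92.32: home furniture → 9.25% → £8.5396
Sparkling wine £13.05: beer, wine and spirits → 12.25% → £1.598625
Bookshelf £288.11: home furniture → 9.25% → £26.650175
Soccer ball £31.31: athletic equipment → 9.75% → £3.052725
Greeting card £7.49: everything else → 7.5% → £0.56175
Unrounded tax sum = £64.2695 → £64.27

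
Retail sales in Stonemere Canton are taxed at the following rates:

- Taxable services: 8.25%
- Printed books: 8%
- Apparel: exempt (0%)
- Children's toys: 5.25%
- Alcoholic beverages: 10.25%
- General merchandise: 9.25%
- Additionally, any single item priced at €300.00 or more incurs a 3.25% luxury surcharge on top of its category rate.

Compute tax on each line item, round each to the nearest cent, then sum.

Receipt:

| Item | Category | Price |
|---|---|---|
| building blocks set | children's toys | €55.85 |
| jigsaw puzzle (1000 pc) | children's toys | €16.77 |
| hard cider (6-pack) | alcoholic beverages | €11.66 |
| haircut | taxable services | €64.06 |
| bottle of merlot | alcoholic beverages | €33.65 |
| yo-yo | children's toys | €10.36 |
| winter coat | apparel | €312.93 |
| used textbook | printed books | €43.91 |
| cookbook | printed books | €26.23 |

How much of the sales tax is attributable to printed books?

€5.61

Used textbook €43.91: printed books → 8% → €3.51
Cookbook €26.23: printed books → 8% → €2.10
Tax on printed books = €3.51 + €2.10 = €5.61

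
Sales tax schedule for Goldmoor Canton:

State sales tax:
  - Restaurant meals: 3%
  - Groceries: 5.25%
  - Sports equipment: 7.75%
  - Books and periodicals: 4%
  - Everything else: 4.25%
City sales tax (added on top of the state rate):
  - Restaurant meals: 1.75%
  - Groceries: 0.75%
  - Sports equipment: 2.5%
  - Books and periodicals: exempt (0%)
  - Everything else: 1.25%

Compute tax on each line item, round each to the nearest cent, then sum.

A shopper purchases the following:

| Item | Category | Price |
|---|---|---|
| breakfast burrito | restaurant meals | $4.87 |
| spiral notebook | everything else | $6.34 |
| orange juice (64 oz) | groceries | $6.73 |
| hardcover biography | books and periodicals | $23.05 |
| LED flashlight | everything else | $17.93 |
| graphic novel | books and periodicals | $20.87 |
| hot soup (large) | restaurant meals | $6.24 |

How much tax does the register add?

Breakfast burrito $4.87: restaurant meals → 3% + 1.75% city = 4.75% → $0.23
Spiral notebook $6.34: everything else → 4.25% + 1.25% city = 5.5% → $0.35
Orange juice (64 oz) $6.73: groceries → 5.25% + 0.75% city = 6% → $0.40
Hardcover biography $23.05: books and periodicals → 4% + 0% city = 4% → $0.92
LED flashlight $17.93: everything else → 4.25% + 1.25% city = 5.5% → $0.99
Graphic novel $20.87: books and periodicals → 4% + 0% city = 4% → $0.83
Hot soup (large) $6.24: restaurant meals → 3% + 1.75% city = 4.75% → $0.30
Total tax = $0.23 + $0.35 + $0.40 + $0.92 + $0.99 + $0.83 + $0.30 = $4.02

$4.02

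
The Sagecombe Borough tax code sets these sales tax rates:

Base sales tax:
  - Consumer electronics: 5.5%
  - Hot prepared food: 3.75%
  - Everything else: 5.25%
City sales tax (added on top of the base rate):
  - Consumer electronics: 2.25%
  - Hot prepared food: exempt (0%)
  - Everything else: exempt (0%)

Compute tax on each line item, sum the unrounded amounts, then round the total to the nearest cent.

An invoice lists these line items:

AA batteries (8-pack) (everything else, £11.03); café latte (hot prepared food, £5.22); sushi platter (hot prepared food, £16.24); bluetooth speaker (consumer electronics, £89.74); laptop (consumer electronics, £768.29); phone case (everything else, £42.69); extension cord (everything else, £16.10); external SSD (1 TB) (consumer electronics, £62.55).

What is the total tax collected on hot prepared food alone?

£0.80

Café latte £5.22: hot prepared food → 3.75% + 0% city = 3.75% → £0.19575
Sushi platter £16.24: hot prepared food → 3.75% + 0% city = 3.75% → £0.609
Tax on hot prepared food: unrounded sum = £0.80475 → £0.80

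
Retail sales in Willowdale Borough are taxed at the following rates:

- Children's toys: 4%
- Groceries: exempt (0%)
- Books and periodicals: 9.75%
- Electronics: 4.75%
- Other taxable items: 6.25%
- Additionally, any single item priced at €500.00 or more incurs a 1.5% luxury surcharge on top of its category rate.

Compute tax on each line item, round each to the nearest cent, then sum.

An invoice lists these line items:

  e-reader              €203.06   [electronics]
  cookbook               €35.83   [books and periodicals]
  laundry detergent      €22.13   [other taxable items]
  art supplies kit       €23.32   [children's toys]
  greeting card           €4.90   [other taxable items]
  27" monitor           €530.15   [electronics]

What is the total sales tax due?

E-reader €203.06: electronics → 4.75% → €9.65
Cookbook €35.83: books and periodicals → 9.75% → €3.49
Laundry detergent €22.13: other taxable items → 6.25% → €1.38
Art supplies kit €23.32: children's toys → 4% → €0.93
Greeting card €4.90: other taxable items → 6.25% → €0.31
27" monitor €530.15: electronics → 4.75% + 1.5% surcharge = 6.25% → €33.13
Total tax = €9.65 + €3.49 + €1.38 + €0.93 + €0.31 + €33.13 = €48.89

€48.89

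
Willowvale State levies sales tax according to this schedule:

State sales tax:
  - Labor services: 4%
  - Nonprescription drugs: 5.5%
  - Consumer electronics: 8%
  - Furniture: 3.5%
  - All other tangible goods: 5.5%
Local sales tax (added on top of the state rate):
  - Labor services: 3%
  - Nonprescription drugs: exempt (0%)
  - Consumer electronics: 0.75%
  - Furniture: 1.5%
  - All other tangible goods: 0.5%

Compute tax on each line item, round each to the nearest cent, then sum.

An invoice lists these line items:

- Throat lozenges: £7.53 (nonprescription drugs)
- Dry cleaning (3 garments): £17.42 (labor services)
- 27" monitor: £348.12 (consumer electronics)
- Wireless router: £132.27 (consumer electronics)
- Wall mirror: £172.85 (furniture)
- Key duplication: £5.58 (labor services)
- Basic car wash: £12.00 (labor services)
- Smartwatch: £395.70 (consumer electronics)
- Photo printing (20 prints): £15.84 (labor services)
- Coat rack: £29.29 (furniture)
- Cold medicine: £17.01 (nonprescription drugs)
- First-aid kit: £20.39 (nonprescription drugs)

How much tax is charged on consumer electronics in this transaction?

£76.65

27" monitor £348.12: consumer electronics → 8% + 0.75% local = 8.75% → £30.46
Wireless router £132.27: consumer electronics → 8% + 0.75% local = 8.75% → £11.57
Smartwatch £395.70: consumer electronics → 8% + 0.75% local = 8.75% → £34.62
Tax on consumer electronics = £30.46 + £11.57 + £34.62 = £76.65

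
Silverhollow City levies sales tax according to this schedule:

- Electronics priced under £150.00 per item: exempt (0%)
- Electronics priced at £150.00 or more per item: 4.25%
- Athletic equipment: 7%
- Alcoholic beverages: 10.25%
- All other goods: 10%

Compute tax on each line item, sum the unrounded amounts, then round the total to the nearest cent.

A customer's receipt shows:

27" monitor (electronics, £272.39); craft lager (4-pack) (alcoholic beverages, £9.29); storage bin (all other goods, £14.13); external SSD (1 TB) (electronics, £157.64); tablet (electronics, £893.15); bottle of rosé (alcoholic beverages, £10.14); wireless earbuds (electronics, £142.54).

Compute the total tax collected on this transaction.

27" monitor £272.39: electronics, £150.00 or more → 4.25% → £11.576575
Craft lager (4-pack) £9.29: alcoholic beverages → 10.25% → £0.952225
Storage bin £14.13: all other goods → 10% → £1.413
External SSD (1 TB) £157.64: electronics, £150.00 or more → 4.25% → £6.6997
Tablet £893.15: electronics, £150.00 or more → 4.25% → £37.958875
Bottle of rosé £10.14: alcoholic beverages → 10.25% → £1.03935
Wireless earbuds £142.54: electronics, under £150.00 → 0% → £0.00
Unrounded tax sum = £59.639725 → £59.64

£59.64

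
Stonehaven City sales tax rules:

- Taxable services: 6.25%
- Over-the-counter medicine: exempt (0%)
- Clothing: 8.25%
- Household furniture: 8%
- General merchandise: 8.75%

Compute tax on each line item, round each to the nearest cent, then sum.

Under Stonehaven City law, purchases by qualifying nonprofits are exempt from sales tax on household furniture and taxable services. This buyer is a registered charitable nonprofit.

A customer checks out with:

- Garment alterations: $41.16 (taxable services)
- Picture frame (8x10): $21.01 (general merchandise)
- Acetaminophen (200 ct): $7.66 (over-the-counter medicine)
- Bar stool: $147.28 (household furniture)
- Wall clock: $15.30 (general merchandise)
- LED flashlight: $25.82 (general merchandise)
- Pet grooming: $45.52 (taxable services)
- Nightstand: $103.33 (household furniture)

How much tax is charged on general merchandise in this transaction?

Picture frame (8x10) $21.01: general merchandise → 8.75% → $1.84
Wall clock $15.30: general merchandise → 8.75% → $1.34
LED flashlight $25.82: general merchandise → 8.75% → $2.26
Tax on general merchandise = $1.84 + $1.34 + $2.26 = $5.44

$5.44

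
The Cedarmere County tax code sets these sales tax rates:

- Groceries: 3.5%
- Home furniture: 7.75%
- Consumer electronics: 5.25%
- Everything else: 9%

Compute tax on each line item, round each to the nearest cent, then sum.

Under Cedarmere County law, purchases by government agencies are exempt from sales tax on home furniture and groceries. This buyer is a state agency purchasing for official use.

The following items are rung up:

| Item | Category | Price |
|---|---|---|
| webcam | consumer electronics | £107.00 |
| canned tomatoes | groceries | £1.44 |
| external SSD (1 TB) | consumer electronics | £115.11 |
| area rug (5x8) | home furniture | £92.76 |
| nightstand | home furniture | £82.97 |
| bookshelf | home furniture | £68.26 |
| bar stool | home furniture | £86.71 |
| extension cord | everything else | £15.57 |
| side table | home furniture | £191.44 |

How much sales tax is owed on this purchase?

£13.06

Webcam £107.00: consumer electronics → 5.25% → £5.62
Canned tomatoes £1.44: groceries, buyer-exempt → 0% → £0.00
External SSD (1 TB) £115.11: consumer electronics → 5.25% → £6.04
Area rug (5x8) £92.76: home furniture, buyer-exempt → 0% → £0.00
Nightstand £82.97: home furniture, buyer-exempt → 0% → £0.00
Bookshelf £68.26: home furniture, buyer-exempt → 0% → £0.00
Bar stool £86.71: home furniture, buyer-exempt → 0% → £0.00
Extension cord £15.57: everything else → 9% → £1.40
Side table £191.44: home furniture, buyer-exempt → 0% → £0.00
Total tax = £5.62 + £6.04 + £1.40 = £13.06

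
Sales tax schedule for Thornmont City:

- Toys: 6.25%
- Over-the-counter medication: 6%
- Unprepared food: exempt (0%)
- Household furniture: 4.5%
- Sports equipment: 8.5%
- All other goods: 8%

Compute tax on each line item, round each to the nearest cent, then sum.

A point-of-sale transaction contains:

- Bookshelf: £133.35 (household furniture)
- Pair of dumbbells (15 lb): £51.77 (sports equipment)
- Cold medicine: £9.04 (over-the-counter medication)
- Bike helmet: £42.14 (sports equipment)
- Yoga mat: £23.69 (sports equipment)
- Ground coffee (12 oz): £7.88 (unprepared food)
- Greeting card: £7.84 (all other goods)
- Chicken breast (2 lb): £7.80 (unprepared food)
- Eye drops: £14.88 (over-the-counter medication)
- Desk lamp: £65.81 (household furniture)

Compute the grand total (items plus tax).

Bookshelf £133.35: household furniture → 4.5% → £6.00
Pair of dumbbells (15 lb) £51.77: sports equipment → 8.5% → £4.40
Cold medicine £9.04: over-the-counter medication → 6% → £0.54
Bike helmet £42.14: sports equipment → 8.5% → £3.58
Yoga mat £23.69: sports equipment → 8.5% → £2.01
Ground coffee (12 oz) £7.88: unprepared food → 0% → £0.00
Greeting card £7.84: all other goods → 8% → £0.63
Chicken breast (2 lb) £7.80: unprepared food → 0% → £0.00
Eye drops £14.88: over-the-counter medication → 6% → £0.89
Desk lamp £65.81: household furniture → 4.5% → £2.96
Subtotal = £364.20; tax = £21.01; total due = £385.21

£385.21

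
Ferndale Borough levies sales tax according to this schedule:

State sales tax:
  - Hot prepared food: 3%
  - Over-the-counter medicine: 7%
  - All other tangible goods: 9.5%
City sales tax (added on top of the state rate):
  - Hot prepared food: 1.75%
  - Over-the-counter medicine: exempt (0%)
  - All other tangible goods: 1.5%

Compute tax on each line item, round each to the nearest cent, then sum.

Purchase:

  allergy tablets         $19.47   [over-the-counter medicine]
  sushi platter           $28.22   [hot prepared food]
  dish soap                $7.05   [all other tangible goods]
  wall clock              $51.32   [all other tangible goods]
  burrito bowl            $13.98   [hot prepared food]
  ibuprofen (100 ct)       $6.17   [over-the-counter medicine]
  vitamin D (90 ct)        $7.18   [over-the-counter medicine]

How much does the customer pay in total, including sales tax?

$144.11

Allergy tablets $19.47: over-the-counter medicine → 7% + 0% city = 7% → $1.36
Sushi platter $28.22: hot prepared food → 3% + 1.75% city = 4.75% → $1.34
Dish soap $7.05: all other tangible goods → 9.5% + 1.5% city = 11% → $0.78
Wall clock $51.32: all other tangible goods → 9.5% + 1.5% city = 11% → $5.65
Burrito bowl $13.98: hot prepared food → 3% + 1.75% city = 4.75% → $0.66
Ibuprofen (100 ct) $6.17: over-the-counter medicine → 7% + 0% city = 7% → $0.43
Vitamin D (90 ct) $7.18: over-the-counter medicine → 7% + 0% city = 7% → $0.50
Subtotal = $133.39; tax = $10.72; total due = $144.11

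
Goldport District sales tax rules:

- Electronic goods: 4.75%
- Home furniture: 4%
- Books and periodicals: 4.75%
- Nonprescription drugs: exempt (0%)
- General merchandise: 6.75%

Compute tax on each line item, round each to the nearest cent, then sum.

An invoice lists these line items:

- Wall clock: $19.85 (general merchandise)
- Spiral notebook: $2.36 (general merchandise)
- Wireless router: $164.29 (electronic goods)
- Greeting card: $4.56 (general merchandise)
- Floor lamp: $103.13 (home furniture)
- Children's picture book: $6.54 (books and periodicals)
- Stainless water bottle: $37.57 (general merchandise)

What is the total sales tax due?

Wall clock $19.85: general merchandise → 6.75% → $1.34
Spiral notebook $2.36: general merchandise → 6.75% → $0.16
Wireless router $164.29: electronic goods → 4.75% → $7.80
Greeting card $4.56: general merchandise → 6.75% → $0.31
Floor lamp $103.13: home furniture → 4% → $4.13
Children's picture book $6.54: books and periodicals → 4.75% → $0.31
Stainless water bottle $37.57: general merchandise → 6.75% → $2.54
Total tax = $1.34 + $0.16 + $7.80 + $0.31 + $4.13 + $0.31 + $2.54 = $16.59

$16.59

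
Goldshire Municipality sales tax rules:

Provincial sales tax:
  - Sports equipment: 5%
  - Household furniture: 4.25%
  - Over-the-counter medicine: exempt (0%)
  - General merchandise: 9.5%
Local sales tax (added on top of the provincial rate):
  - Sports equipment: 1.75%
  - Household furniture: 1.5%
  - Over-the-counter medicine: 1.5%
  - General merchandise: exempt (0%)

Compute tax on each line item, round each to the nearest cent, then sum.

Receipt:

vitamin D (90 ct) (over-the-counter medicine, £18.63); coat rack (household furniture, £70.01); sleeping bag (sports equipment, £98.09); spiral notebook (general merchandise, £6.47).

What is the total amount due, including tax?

Vitamin D (90 ct) £18.63: over-the-counter medicine → 0% + 1.5% local = 1.5% → £0.28
Coat rack £70.01: household furniture → 4.25% + 1.5% local = 5.75% → £4.03
Sleeping bag £98.09: sports equipment → 5% + 1.75% local = 6.75% → £6.62
Spiral notebook £6.47: general merchandise → 9.5% + 0% local = 9.5% → £0.61
Subtotal = £193.20; tax = £11.54; total due = £204.74

£204.74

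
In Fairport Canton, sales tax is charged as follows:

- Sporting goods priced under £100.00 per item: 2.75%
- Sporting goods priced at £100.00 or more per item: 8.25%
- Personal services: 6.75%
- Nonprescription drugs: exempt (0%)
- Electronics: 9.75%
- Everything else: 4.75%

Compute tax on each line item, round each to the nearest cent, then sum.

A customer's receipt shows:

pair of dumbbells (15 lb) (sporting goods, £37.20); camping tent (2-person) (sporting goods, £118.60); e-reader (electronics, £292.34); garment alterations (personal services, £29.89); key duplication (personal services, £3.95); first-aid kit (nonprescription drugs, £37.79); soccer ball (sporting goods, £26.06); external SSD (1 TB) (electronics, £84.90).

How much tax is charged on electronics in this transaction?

E-reader £292.34: electronics → 9.75% → £28.50
External SSD (1 TB) £84.90: electronics → 9.75% → £8.28
Tax on electronics = £28.50 + £8.28 = £36.78

£36.78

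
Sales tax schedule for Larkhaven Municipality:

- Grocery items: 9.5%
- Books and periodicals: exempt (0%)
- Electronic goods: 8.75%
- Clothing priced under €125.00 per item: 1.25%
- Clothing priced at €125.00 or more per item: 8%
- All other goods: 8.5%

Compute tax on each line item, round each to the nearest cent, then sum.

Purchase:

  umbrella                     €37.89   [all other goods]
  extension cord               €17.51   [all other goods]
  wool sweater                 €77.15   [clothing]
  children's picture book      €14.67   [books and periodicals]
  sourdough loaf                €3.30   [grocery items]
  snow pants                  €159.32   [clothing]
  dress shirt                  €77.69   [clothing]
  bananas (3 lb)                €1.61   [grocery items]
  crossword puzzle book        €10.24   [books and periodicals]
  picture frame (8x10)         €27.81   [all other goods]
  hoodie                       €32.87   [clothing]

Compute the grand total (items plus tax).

€482.68

Umbrella €37.89: all other goods → 8.5% → €3.22
Extension cord €17.51: all other goods → 8.5% → €1.49
Wool sweater €77.15: clothing, under €125.00 → 1.25% → €0.96
Children's picture book €14.67: books and periodicals → 0% → €0.00
Sourdough loaf €3.30: grocery items → 9.5% → €0.31
Snow pants €159.32: clothing, €125.00 or more → 8% → €12.75
Dress shirt €77.69: clothing, under €125.00 → 1.25% → €0.97
Bananas (3 lb) €1.61: grocery items → 9.5% → €0.15
Crossword puzzle book €10.24: books and periodicals → 0% → €0.00
Picture frame (8x10) €27.81: all other goods → 8.5% → €2.36
Hoodie €32.87: clothing, under €125.00 → 1.25% → €0.41
Subtotal = €460.06; tax = €22.62; total due = €482.68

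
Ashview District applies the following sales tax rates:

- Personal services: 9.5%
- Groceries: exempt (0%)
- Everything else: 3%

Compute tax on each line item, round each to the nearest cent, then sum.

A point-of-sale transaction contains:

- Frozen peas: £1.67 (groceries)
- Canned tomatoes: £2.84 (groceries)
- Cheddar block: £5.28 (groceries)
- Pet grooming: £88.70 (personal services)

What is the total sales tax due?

£8.43

Frozen peas £1.67: groceries → 0% → £0.00
Canned tomatoes £2.84: groceries → 0% → £0.00
Cheddar block £5.28: groceries → 0% → £0.00
Pet grooming £88.70: personal services → 9.5% → £8.43
Total tax = £8.43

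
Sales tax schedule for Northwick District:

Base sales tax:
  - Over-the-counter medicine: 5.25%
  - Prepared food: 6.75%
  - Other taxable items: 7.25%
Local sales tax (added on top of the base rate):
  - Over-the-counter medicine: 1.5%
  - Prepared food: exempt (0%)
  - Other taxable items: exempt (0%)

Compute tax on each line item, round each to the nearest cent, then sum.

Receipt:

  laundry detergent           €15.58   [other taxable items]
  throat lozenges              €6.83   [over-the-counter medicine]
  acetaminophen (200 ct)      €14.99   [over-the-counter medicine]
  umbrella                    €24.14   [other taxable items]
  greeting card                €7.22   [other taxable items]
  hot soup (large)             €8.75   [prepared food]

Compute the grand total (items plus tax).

€82.97

Laundry detergent €15.58: other taxable items → 7.25% + 0% local = 7.25% → €1.13
Throat lozenges €6.83: over-the-counter medicine → 5.25% + 1.5% local = 6.75% → €0.46
Acetaminophen (200 ct) €14.99: over-the-counter medicine → 5.25% + 1.5% local = 6.75% → €1.01
Umbrella €24.14: other taxable items → 7.25% + 0% local = 7.25% → €1.75
Greeting card €7.22: other taxable items → 7.25% + 0% local = 7.25% → €0.52
Hot soup (large) €8.75: prepared food → 6.75% + 0% local = 6.75% → €0.59
Subtotal = €77.51; tax = €5.46; total due = €82.97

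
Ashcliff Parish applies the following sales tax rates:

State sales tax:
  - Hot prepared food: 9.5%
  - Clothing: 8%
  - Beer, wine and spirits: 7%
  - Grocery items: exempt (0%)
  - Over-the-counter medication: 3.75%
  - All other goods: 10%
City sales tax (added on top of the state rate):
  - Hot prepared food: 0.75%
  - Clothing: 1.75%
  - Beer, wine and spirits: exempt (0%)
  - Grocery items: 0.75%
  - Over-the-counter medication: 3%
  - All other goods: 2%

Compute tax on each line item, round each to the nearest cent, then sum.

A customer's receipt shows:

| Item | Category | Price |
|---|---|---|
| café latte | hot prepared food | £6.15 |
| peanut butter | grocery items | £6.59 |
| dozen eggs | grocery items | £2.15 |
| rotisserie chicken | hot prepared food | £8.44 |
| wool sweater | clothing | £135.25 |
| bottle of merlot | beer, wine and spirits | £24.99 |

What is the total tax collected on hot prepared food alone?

Café latte £6.15: hot prepared food → 9.5% + 0.75% city = 10.25% → £0.63
Rotisserie chicken £8.44: hot prepared food → 9.5% + 0.75% city = 10.25% → £0.87
Tax on hot prepared food = £0.63 + £0.87 = £1.50

£1.50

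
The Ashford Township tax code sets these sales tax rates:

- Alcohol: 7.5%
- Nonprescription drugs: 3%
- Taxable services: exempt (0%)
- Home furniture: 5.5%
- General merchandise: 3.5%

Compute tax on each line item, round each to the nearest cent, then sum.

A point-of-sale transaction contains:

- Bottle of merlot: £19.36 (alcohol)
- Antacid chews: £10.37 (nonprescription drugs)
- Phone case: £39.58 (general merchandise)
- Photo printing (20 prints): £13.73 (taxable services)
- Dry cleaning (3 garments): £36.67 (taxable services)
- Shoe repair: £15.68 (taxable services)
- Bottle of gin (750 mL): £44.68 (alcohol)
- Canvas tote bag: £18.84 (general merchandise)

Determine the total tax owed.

Bottle of merlot £19.36: alcohol → 7.5% → £1.45
Antacid chews £10.37: nonprescription drugs → 3% → £0.31
Phone case £39.58: general merchandise → 3.5% → £1.39
Photo printing (20 prints) £13.73: taxable services → 0% → £0.00
Dry cleaning (3 garments) £36.67: taxable services → 0% → £0.00
Shoe repair £15.68: taxable services → 0% → £0.00
Bottle of gin (750 mL) £44.68: alcohol → 7.5% → £3.35
Canvas tote bag £18.84: general merchandise → 3.5% → £0.66
Total tax = £1.45 + £0.31 + £1.39 + £3.35 + £0.66 = £7.16

£7.16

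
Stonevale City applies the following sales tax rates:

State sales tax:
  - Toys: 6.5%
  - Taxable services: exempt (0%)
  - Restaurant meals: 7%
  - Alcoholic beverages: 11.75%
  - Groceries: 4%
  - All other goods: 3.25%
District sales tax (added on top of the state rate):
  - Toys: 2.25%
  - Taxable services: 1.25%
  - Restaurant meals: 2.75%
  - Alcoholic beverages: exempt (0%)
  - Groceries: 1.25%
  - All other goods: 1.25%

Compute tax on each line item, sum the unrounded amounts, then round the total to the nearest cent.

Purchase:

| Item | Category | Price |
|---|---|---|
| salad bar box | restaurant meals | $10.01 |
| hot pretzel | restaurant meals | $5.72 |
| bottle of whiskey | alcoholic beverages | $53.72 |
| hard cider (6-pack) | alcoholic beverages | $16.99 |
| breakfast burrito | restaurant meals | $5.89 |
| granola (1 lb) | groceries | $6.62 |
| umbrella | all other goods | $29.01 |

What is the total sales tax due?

$12.07

Salad bar box $10.01: restaurant meals → 7% + 2.75% district = 9.75% → $0.975975
Hot pretzel $5.72: restaurant meals → 7% + 2.75% district = 9.75% → $0.5577
Bottle of whiskey $53.72: alcoholic beverages → 11.75% + 0% district = 11.75% → $6.3121
Hard cider (6-pack) $16.99: alcoholic beverages → 11.75% + 0% district = 11.75% → $1.996325
Breakfast burrito $5.89: restaurant meals → 7% + 2.75% district = 9.75% → $0.574275
Granola (1 lb) $6.62: groceries → 4% + 1.25% district = 5.25% → $0.34755
Umbrella $29.01: all other goods → 3.25% + 1.25% district = 4.5% → $1.30545
Unrounded tax sum = $12.069375 → $12.07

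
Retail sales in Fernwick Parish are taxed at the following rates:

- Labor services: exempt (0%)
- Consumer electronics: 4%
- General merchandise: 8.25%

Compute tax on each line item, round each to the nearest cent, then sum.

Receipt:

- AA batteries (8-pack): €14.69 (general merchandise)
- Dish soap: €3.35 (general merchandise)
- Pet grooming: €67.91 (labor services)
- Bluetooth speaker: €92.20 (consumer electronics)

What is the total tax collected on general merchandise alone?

AA batteries (8-pack) €14.69: general merchandise → 8.25% → €1.21
Dish soap €3.35: general merchandise → 8.25% → €0.28
Tax on general merchandise = €1.21 + €0.28 = €1.49

€1.49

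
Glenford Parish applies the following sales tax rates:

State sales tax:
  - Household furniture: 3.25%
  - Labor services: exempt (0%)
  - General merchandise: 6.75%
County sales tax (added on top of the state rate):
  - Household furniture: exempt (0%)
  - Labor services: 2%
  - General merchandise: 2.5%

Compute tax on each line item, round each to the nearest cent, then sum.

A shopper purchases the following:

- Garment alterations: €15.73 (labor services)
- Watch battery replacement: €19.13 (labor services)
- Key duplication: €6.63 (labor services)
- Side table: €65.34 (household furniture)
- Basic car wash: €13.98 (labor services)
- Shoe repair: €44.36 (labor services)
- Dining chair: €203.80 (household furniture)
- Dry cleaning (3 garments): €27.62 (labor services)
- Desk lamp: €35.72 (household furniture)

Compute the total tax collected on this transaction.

Garment alterations €15.73: labor services → 0% + 2% county = 2% → €0.31
Watch battery replacement €19.13: labor services → 0% + 2% county = 2% → €0.38
Key duplication €6.63: labor services → 0% + 2% county = 2% → €0.13
Side table €65.34: household furniture → 3.25% + 0% county = 3.25% → €2.12
Basic car wash €13.98: labor services → 0% + 2% county = 2% → €0.28
Shoe repair €44.36: labor services → 0% + 2% county = 2% → €0.89
Dining chair €203.80: household furniture → 3.25% + 0% county = 3.25% → €6.62
Dry cleaning (3 garments) €27.62: labor services → 0% + 2% county = 2% → €0.55
Desk lamp €35.72: household furniture → 3.25% + 0% county = 3.25% → €1.16
Total tax = €0.31 + €0.38 + €0.13 + €2.12 + €0.28 + €0.89 + €6.62 + €0.55 + €1.16 = €12.44

€12.44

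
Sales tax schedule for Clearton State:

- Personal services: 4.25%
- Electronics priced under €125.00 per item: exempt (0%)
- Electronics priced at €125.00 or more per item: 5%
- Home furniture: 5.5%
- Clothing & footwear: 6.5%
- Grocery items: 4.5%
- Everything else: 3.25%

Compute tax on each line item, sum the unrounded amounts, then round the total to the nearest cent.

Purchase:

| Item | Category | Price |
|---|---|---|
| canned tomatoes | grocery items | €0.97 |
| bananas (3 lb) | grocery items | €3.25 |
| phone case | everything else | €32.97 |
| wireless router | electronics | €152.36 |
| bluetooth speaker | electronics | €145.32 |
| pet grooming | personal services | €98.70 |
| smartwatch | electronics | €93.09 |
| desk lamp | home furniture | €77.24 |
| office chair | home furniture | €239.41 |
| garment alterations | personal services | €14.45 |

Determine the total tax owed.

€38.37

Canned tomatoes €0.97: grocery items → 4.5% → €0.04365
Bananas (3 lb) €3.25: grocery items → 4.5% → €0.14625
Phone case €32.97: everything else → 3.25% → €1.071525
Wireless router €152.36: electronics, €125.00 or more → 5% → €7.618
Bluetooth speaker €145.32: electronics, €125.00 or more → 5% → €7.266
Pet grooming €98.70: personal services → 4.25% → €4.19475
Smartwatch €93.09: electronics, under €125.00 → 0% → €0.00
Desk lamp €77.24: home furniture → 5.5% → €4.2482
Office chair €239.41: home furniture → 5.5% → €13.16755
Garment alterations €14.45: personal services → 4.25% → €0.614125
Unrounded tax sum = €38.37005 → €38.37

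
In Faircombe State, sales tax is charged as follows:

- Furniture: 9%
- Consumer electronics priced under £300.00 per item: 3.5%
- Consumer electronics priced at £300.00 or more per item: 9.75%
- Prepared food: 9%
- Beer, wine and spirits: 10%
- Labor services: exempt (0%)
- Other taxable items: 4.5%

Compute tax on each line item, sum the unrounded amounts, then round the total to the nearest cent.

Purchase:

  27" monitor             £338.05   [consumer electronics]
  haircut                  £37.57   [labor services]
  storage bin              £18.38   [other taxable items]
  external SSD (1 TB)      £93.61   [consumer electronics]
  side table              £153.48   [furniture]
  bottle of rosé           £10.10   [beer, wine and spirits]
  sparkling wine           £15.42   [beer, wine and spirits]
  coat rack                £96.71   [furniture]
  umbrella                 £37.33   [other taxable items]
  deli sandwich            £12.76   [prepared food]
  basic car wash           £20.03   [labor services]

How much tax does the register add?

£64.96

27" monitor £338.05: consumer electronics, £300.00 or more → 9.75% → £32.959875
Haircut £37.57: labor services → 0% → £0.00
Storage bin £18.38: other taxable items → 4.5% → £0.8271
External SSD (1 TB) £93.61: consumer electronics, under £300.00 → 3.5% → £3.27635
Side table £153.48: furniture → 9% → £13.8132
Bottle of rosé £10.10: beer, wine and spirits → 10% → £1.01
Sparkling wine £15.42: beer, wine and spirits → 10% → £1.542
Coat rack £96.71: furniture → 9% → £8.7039
Umbrella £37.33: other taxable items → 4.5% → £1.67985
Deli sandwich £12.76: prepared food → 9% → £1.1484
Basic car wash £20.03: labor services → 0% → £0.00
Unrounded tax sum = £64.960675 → £64.96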